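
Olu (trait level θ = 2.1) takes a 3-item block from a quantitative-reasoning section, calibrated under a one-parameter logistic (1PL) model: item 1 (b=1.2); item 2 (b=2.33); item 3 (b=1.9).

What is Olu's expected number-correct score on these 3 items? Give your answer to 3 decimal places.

P(θ) = 1 / (1 + exp(−(θ − b)))
P_1 = 1/(1+e^{-0.9000}) = 0.7109
P_2 = 1/(1+e^{0.2300}) = 0.4428
P_3 = 1/(1+e^{-0.2000}) = 0.5498
E[score] = 0.7109 + 0.4428 + 0.5498 = 1.7035

1.704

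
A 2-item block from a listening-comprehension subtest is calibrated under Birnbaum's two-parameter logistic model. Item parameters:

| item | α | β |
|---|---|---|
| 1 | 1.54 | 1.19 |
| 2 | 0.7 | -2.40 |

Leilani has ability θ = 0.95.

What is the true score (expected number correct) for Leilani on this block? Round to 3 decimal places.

1.321

P(θ) = 1 / (1 + exp(−α(θ − β)))
P_1 = 1/(1+e^{0.3696}) = 0.4086
P_2 = 1/(1+e^{-2.3450}) = 0.9125
E[score] = 0.4086 + 0.9125 = 1.3212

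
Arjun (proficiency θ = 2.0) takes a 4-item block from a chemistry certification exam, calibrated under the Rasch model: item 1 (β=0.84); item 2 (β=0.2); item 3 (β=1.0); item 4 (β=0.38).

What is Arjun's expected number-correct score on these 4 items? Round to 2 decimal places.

P(θ) = 1 / (1 + exp(−(θ − β)))
P_1 = 1/(1+e^{-1.1600}) = 0.7613
P_2 = 1/(1+e^{-1.8000}) = 0.8581
P_3 = 1/(1+e^{-1.0000}) = 0.7311
P_4 = 1/(1+e^{-1.6200}) = 0.8348
E[score] = 0.7613 + 0.8581 + 0.7311 + 0.8348 = 3.1853

3.19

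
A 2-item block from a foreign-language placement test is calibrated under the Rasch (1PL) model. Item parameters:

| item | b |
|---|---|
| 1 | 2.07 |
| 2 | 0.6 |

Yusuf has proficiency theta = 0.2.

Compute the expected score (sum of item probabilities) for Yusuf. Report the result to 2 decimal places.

0.53

P(theta) = 1 / (1 + exp(−(theta − b)))
P_1 = 1/(1+e^{1.8700}) = 0.1335
P_2 = 1/(1+e^{0.4000}) = 0.4013
E[score] = 0.1335 + 0.4013 = 0.5349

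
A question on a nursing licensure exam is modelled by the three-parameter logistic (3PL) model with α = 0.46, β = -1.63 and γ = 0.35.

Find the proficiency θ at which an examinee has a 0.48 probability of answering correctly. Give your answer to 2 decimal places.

P(θ) = γ + (1 − γ) · 1 / (1 + exp(−α(θ − β)))
Remove guessing floor: (0.48 − 0.35)/(1 − 0.35) = 0.2000
logit = ln(0.2000/0.8000) = -1.3863
θ = β + logit/(α) = -1.63 + (-1.3863)/0.4600 = -4.6437

-4.64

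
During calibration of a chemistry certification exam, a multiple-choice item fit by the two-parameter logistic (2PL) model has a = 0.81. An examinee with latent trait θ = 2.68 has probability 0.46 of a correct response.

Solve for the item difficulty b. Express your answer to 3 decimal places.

P(θ) = 1 / (1 + exp(−a(θ − b)))
logit(0.46) = ln(0.46/0.54) = -0.1603
b = θ − logit/(a) = 2.68 − (-0.1603)/0.8100 = 2.8780

2.878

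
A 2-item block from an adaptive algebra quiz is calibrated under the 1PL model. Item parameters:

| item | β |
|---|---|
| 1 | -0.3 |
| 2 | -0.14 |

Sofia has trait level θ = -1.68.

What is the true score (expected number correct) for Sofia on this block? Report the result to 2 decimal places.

P(θ) = 1 / (1 + exp(−(θ − β)))
P_1 = 1/(1+e^{1.3800}) = 0.2010
P_2 = 1/(1+e^{1.5400}) = 0.1765
E[score] = 0.2010 + 0.1765 = 0.3775

0.38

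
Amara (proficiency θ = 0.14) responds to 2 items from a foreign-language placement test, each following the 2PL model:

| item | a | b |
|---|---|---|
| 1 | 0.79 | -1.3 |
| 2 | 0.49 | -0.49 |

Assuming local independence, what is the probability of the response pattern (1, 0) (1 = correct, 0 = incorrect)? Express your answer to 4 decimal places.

P(θ) = 1 / (1 + exp(−a(θ − b)))
P_1 = 1/(1+e^{-1.1376}) = 0.7572
P_2 = 1/(1+e^{-0.3087}) = 0.5766
L = P_1 × (1−P_2) = 0.7572 × 0.4234 = 0.32064

0.3206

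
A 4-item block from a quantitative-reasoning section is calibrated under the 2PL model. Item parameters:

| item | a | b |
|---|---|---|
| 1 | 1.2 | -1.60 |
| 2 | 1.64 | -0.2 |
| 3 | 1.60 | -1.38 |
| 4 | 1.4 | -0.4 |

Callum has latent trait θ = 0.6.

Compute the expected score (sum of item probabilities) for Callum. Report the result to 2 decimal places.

3.48

P(θ) = 1 / (1 + exp(−a(θ − b)))
P_1 = 1/(1+e^{-2.6400}) = 0.9334
P_2 = 1/(1+e^{-1.3120}) = 0.7878
P_3 = 1/(1+e^{-3.1680}) = 0.9596
P_4 = 1/(1+e^{-1.4000}) = 0.8022
E[score] = 0.9334 + 0.7878 + 0.9596 + 0.8022 = 3.4830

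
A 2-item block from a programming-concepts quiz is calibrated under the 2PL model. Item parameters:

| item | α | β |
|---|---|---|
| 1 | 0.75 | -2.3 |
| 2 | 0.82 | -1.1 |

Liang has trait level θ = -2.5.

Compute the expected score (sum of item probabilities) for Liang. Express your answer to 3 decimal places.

0.703

P(θ) = 1 / (1 + exp(−α(θ − β)))
P_1 = 1/(1+e^{0.1500}) = 0.4626
P_2 = 1/(1+e^{1.1480}) = 0.2409
E[score] = 0.4626 + 0.2409 = 0.7034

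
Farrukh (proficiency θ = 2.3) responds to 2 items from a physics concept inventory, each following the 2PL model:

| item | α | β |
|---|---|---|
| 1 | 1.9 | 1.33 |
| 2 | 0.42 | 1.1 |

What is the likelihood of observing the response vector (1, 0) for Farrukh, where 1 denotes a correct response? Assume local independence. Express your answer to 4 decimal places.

0.3251

P(θ) = 1 / (1 + exp(−α(θ − β)))
P_1 = 1/(1+e^{-1.8430}) = 0.8633
P_2 = 1/(1+e^{-0.5040}) = 0.6234
L = P_1 × (1−P_2) = 0.8633 × 0.3766 = 0.32512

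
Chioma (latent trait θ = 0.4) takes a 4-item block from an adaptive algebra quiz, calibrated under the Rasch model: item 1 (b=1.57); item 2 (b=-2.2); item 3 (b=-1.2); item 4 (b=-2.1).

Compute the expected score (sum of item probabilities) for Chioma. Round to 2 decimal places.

P(θ) = 1 / (1 + exp(−(θ − b)))
P_1 = 1/(1+e^{1.1700}) = 0.2369
P_2 = 1/(1+e^{-2.6000}) = 0.9309
P_3 = 1/(1+e^{-1.6000}) = 0.8320
P_4 = 1/(1+e^{-2.5000}) = 0.9241
E[score] = 0.2369 + 0.9309 + 0.8320 + 0.9241 = 2.9239

2.92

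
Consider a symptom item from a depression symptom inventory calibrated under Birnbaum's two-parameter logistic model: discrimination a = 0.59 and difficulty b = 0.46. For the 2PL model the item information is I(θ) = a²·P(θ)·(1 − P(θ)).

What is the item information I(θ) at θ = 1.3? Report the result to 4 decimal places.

0.0819

P = 1/(1+e^{-0.4956}) = 0.6214
P(1−P) = 0.6214 × 0.3786 = 0.2353
I = a² × P(1−P) = 0.59² × 0.2353 = 0.08189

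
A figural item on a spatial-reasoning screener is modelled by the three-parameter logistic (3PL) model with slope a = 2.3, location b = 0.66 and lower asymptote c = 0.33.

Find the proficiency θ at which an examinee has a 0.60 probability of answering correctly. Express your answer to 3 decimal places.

0.489

P(θ) = c + (1 − c) · 1 / (1 + exp(−a(θ − b)))
Remove guessing floor: (0.60 − 0.33)/(1 − 0.33) = 0.4030
logit = ln(0.4030/0.5970) = -0.3930
θ = b + logit/(a) = 0.66 + (-0.3930)/2.3000 = 0.4891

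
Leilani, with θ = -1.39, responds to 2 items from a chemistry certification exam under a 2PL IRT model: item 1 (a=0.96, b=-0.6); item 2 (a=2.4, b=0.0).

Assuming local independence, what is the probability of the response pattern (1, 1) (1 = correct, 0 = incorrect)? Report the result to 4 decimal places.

0.0110

P(θ) = 1 / (1 + exp(−a(θ − b)))
P_1 = 1/(1+e^{0.7584}) = 0.3190
P_2 = 1/(1+e^{3.3360}) = 0.0344
L = P_1 × P_2 = 0.3190 × 0.0344 = 0.01096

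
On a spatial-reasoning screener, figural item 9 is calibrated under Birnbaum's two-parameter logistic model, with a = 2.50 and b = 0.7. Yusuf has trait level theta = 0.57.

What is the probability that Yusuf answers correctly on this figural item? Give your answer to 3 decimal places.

P(theta) = 1 / (1 + exp(−a(theta − b)))
Exponent: 2.50 × (0.57 − 0.7) = -0.3250
1/(1 + e^{0.3250}) = 0.4195

0.419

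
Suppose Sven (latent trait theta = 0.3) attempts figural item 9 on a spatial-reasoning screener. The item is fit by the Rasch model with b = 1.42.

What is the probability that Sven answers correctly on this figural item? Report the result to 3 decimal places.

P(theta) = 1 / (1 + exp(−(theta − b)))
Exponent: (0.3 − 1.42) = -1.1200
1/(1 + e^{1.1200}) = 0.2460
P = 0.2460

0.246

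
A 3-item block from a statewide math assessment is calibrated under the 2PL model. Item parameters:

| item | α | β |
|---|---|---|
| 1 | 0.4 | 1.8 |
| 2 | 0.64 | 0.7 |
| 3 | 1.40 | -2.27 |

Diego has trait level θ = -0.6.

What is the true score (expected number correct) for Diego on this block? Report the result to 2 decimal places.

P(θ) = 1 / (1 + exp(−α(θ − β)))
P_1 = 1/(1+e^{0.9600}) = 0.2769
P_2 = 1/(1+e^{0.8320}) = 0.3032
P_3 = 1/(1+e^{-2.3380}) = 0.9120
E[score] = 0.2769 + 0.3032 + 0.9120 = 1.4921

1.49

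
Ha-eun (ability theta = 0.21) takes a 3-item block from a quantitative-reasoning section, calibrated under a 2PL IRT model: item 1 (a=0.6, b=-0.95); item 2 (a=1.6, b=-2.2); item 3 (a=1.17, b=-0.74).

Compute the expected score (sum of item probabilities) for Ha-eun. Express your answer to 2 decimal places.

2.40

P(theta) = 1 / (1 + exp(−a(theta − b)))
P_1 = 1/(1+e^{-0.6960}) = 0.6673
P_2 = 1/(1+e^{-3.8560}) = 0.9793
P_3 = 1/(1+e^{-1.1115}) = 0.7524
E[score] = 0.6673 + 0.9793 + 0.7524 = 2.3990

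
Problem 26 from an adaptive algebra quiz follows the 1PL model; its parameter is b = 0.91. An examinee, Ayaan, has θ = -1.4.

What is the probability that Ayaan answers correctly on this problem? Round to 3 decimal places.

0.090

P(θ) = 1 / (1 + exp(−(θ − b)))
Exponent: (-1.4 − 0.91) = -2.3100
1/(1 + e^{2.3100}) = 0.0903
P = 0.0903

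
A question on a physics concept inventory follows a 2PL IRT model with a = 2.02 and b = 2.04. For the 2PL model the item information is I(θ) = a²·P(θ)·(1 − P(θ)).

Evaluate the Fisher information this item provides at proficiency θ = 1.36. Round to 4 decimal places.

0.6578

P = 1/(1+e^{1.3736}) = 0.2020
P(1−P) = 0.2020 × 0.7980 = 0.1612
I = a² × P(1−P) = 2.02² × 0.1612 = 0.65784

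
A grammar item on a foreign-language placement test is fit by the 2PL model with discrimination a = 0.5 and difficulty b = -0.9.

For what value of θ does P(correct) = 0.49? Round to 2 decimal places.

-0.98

P(θ) = 1 / (1 + exp(−a(θ − b)))
logit = ln(0.4900/0.5100) = -0.0400
θ = b + logit/(a) = -0.9 + (-0.0400)/0.5000 = -0.9800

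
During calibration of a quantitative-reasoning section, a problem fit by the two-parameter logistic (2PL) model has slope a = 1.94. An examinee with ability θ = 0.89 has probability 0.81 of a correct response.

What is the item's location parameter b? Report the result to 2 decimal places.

0.14

P(θ) = 1 / (1 + exp(−a(θ − b)))
logit(0.81) = ln(0.81/0.19) = 1.4500
b = θ − logit/(a) = 0.89 − 1.4500/1.9400 = 0.1426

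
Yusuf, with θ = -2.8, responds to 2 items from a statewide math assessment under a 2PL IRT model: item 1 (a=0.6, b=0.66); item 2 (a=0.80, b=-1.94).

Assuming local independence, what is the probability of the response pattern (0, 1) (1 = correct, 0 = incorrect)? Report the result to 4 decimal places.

P(θ) = 1 / (1 + exp(−a(θ − b)))
P_1 = 1/(1+e^{2.0760}) = 0.1115
P_2 = 1/(1+e^{0.6880}) = 0.3345
L = (1−P_1) × P_2 = 0.8885 × 0.3345 = 0.29720

0.2972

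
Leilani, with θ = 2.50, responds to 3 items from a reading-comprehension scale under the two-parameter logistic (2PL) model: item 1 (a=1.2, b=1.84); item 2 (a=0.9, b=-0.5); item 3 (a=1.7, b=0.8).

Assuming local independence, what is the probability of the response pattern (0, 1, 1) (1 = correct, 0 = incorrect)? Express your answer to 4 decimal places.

P(θ) = 1 / (1 + exp(−a(θ − b)))
P_1 = 1/(1+e^{-0.7920}) = 0.6883
P_2 = 1/(1+e^{-2.7000}) = 0.9370
P_3 = 1/(1+e^{-2.8900}) = 0.9473
L = (1−P_1) × P_2 × P_3 = 0.3117 × 0.9370 × 0.9473 = 0.27673

0.2767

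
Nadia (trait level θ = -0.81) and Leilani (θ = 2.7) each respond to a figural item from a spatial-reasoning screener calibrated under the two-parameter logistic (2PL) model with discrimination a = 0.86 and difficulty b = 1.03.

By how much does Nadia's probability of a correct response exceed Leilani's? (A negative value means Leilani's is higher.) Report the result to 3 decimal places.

P(θ) = 1 / (1 + exp(−a(θ − b)))
P(Nadia) = 0.1705  [exponent -1.5824]
P(Leilani) = 0.8079  [exponent 1.4362]
Difference = 0.1705 − 0.8079 = -0.6374

-0.637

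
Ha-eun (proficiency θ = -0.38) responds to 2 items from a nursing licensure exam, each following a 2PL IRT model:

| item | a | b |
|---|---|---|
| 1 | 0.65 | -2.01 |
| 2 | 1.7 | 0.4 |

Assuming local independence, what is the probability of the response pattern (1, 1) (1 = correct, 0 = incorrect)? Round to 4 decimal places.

P(θ) = 1 / (1 + exp(−a(θ − b)))
P_1 = 1/(1+e^{-1.0595}) = 0.7426
P_2 = 1/(1+e^{1.3260}) = 0.2098
L = P_1 × P_2 = 0.7426 × 0.2098 = 0.15581

0.1558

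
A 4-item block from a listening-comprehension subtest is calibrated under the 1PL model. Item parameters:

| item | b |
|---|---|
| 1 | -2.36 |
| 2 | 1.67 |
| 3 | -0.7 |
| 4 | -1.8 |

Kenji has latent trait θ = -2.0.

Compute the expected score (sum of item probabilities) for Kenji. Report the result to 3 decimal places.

P(θ) = 1 / (1 + exp(−(θ − b)))
P_1 = 1/(1+e^{-0.3600}) = 0.5890
P_2 = 1/(1+e^{3.6700}) = 0.0248
P_3 = 1/(1+e^{1.3000}) = 0.2142
P_4 = 1/(1+e^{0.2000}) = 0.4502
E[score] = 0.5890 + 0.0248 + 0.2142 + 0.4502 = 1.2782

1.278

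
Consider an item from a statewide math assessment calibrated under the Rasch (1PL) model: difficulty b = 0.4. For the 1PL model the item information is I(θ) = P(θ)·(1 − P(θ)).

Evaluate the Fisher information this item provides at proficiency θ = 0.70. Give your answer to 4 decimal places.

P = 1/(1+e^{-0.3000}) = 0.5744
P(1−P) = 0.5744 × 0.4256 = 0.2445
I = P(1−P) = 0.24446

0.2445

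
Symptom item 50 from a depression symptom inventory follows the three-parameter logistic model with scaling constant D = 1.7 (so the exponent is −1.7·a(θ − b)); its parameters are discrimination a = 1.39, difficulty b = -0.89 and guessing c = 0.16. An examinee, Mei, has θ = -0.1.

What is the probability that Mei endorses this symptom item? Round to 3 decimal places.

P(θ) = c + (1 − c) · 1 / (1 + exp(−D·a(θ − b)))
Exponent: 1.7 × 1.39 × (-0.1 − (-0.89)) = 1.8668
1/(1 + e^{-1.8668}) = 0.8661
P = 0.16 + 0.84 × 0.8661 = 0.8875

0.888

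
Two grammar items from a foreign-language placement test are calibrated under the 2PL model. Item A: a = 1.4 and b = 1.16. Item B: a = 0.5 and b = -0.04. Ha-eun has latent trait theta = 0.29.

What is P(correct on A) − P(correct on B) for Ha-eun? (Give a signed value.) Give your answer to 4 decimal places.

-0.3129

P(theta) = 1 / (1 + exp(−a(theta − b)))
P_A = 0.2283
P_B = 0.5412
P_A − P_B = -0.3129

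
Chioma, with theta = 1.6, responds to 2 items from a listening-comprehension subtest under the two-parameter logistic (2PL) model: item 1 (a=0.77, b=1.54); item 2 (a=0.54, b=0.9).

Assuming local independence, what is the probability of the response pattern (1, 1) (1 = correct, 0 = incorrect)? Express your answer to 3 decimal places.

P(theta) = 1 / (1 + exp(−a(theta − b)))
P_1 = 1/(1+e^{-0.0462}) = 0.5115
P_2 = 1/(1+e^{-0.3780}) = 0.5934
L = P_1 × P_2 = 0.5115 × 0.5934 = 0.30355

0.304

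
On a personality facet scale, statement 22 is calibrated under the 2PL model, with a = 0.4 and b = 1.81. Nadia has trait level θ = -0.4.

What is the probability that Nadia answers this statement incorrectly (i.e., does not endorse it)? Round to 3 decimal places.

0.708

P(θ) = 1 / (1 + exp(−a(θ − b)))
Exponent: 0.4 × (-0.4 − 1.81) = -0.8840
1/(1 + e^{0.8840}) = 0.2923
P(incorrect) = 1 − 0.2923 = 0.7077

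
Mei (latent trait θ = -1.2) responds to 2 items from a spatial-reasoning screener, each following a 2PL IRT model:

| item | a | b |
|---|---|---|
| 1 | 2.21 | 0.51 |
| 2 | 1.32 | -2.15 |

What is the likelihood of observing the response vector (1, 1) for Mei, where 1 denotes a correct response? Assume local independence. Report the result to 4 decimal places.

P(θ) = 1 / (1 + exp(−a(θ − b)))
P_1 = 1/(1+e^{3.7791}) = 0.0223
P_2 = 1/(1+e^{-1.2540}) = 0.7780
L = P_1 × P_2 = 0.0223 × 0.7780 = 0.01737

0.0174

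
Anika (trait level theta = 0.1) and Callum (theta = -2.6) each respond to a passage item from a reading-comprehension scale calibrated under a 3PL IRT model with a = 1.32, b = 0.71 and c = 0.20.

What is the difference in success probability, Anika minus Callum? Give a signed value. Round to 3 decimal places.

0.237

P(theta) = c + (1 − c) · 1 / (1 + exp(−a(theta − b)))
P(Anika) = 0.4471  [exponent -0.8052]
P(Callum) = 0.2100  [exponent -4.3692]
Difference = 0.4471 − 0.2100 = 0.2371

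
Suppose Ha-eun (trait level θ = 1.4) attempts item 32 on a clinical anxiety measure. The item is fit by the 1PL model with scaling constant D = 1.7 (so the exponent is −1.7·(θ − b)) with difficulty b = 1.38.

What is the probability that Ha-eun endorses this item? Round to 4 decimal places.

P(θ) = 1 / (1 + exp(−D·(θ − b)))
Exponent: 1.7 × (1.4 − 1.38) = 0.0340
1/(1 + e^{-0.0340}) = 0.5085
P = 0.5085

0.5085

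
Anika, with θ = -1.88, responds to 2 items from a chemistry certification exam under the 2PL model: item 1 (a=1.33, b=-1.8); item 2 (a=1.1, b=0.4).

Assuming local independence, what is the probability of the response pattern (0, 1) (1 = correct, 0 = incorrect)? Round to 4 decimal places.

0.0397

P(θ) = 1 / (1 + exp(−a(θ − b)))
P_1 = 1/(1+e^{0.1064}) = 0.4734
P_2 = 1/(1+e^{2.5080}) = 0.0753
L = (1−P_1) × P_2 = 0.5266 × 0.0753 = 0.03965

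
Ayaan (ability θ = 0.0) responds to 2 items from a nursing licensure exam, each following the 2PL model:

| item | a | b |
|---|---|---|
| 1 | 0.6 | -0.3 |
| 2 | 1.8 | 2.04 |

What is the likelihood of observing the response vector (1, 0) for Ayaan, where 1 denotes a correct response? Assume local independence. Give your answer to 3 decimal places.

P(θ) = 1 / (1 + exp(−a(θ − b)))
P_1 = 1/(1+e^{-0.1800}) = 0.5449
P_2 = 1/(1+e^{3.6720}) = 0.0248
L = P_1 × (1−P_2) = 0.5449 × 0.9752 = 0.53137

0.531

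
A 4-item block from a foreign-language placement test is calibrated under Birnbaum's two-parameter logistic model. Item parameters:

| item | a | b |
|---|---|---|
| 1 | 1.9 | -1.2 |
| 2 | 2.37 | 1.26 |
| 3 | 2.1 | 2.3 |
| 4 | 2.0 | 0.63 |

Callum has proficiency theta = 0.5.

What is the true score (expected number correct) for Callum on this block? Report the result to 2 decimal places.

1.56

P(theta) = 1 / (1 + exp(−a(theta − b)))
P_1 = 1/(1+e^{-3.2300}) = 0.9619
P_2 = 1/(1+e^{1.8012}) = 0.1417
P_3 = 1/(1+e^{3.7800}) = 0.0223
P_4 = 1/(1+e^{0.2600}) = 0.4354
E[score] = 0.9619 + 0.1417 + 0.0223 + 0.4354 = 1.5613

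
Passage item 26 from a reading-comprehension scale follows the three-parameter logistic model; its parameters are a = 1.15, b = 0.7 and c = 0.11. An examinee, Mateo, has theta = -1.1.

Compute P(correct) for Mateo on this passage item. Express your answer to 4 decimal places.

0.2097

P(theta) = c + (1 − c) · 1 / (1 + exp(−a(theta − b)))
Exponent: 1.15 × (-1.1 − 0.7) = -2.0700
1/(1 + e^{2.0700}) = 0.1120
P = 0.11 + 0.89 × 0.1120 = 0.2097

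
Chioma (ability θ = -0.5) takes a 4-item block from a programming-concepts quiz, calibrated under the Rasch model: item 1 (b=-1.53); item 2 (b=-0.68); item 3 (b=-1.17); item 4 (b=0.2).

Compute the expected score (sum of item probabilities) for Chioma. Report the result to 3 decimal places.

2.275

P(θ) = 1 / (1 + exp(−(θ − b)))
P_1 = 1/(1+e^{-1.0300}) = 0.7369
P_2 = 1/(1+e^{-0.1800}) = 0.5449
P_3 = 1/(1+e^{-0.6700}) = 0.6615
P_4 = 1/(1+e^{0.7000}) = 0.3318
E[score] = 0.7369 + 0.5449 + 0.6615 + 0.3318 = 2.2751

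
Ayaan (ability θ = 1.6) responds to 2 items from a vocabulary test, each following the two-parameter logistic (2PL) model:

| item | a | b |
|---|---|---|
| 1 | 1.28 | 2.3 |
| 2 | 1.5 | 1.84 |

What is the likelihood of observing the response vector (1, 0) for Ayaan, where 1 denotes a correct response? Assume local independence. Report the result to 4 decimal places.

0.1707

P(θ) = 1 / (1 + exp(−a(θ − b)))
P_1 = 1/(1+e^{0.8960}) = 0.2899
P_2 = 1/(1+e^{0.3600}) = 0.4110
L = P_1 × (1−P_2) = 0.2899 × 0.5890 = 0.17075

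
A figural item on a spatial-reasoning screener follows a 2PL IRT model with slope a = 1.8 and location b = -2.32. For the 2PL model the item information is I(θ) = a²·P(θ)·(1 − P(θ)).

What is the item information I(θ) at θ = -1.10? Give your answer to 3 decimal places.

0.292

P = 1/(1+e^{-2.1960}) = 0.8999
P(1−P) = 0.8999 × 0.1001 = 0.0901
I = a² × P(1−P) = 1.8² × 0.0901 = 0.29189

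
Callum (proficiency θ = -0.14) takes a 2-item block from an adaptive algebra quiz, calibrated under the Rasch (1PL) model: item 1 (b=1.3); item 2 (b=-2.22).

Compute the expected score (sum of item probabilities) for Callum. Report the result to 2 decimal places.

1.08

P(θ) = 1 / (1 + exp(−(θ − b)))
P_1 = 1/(1+e^{1.4400}) = 0.1915
P_2 = 1/(1+e^{-2.0800}) = 0.8889
E[score] = 0.1915 + 0.8889 = 1.0805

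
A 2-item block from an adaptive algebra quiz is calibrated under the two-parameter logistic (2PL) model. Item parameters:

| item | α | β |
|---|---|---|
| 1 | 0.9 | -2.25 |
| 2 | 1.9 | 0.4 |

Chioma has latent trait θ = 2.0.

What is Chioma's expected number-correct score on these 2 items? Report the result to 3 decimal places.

P(θ) = 1 / (1 + exp(−α(θ − β)))
P_1 = 1/(1+e^{-3.8250}) = 0.9786
P_2 = 1/(1+e^{-3.0400}) = 0.9543
E[score] = 0.9786 + 0.9543 = 1.9330

1.933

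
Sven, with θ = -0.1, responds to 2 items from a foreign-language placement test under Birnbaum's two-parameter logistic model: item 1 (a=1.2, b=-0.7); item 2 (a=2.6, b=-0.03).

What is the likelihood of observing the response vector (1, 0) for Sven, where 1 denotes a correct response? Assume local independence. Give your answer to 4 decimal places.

P(θ) = 1 / (1 + exp(−a(θ − b)))
P_1 = 1/(1+e^{-0.7200}) = 0.6726
P_2 = 1/(1+e^{0.1820}) = 0.4546
L = P_1 × (1−P_2) = 0.6726 × 0.5454 = 0.36682

0.3668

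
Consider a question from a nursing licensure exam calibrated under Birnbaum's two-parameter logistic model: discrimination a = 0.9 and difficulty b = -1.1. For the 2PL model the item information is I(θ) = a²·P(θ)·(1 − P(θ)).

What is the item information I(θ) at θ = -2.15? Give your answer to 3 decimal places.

P = 1/(1+e^{0.9450}) = 0.2799
P(1−P) = 0.2799 × 0.7201 = 0.2016
I = a² × P(1−P) = 0.9² × 0.2016 = 0.16326

0.163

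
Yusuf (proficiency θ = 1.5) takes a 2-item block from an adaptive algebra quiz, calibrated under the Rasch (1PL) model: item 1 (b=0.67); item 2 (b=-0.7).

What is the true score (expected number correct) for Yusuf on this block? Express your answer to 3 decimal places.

P(θ) = 1 / (1 + exp(−(θ − b)))
P_1 = 1/(1+e^{-0.8300}) = 0.6964
P_2 = 1/(1+e^{-2.2000}) = 0.9002
E[score] = 0.6964 + 0.9002 = 1.5966

1.597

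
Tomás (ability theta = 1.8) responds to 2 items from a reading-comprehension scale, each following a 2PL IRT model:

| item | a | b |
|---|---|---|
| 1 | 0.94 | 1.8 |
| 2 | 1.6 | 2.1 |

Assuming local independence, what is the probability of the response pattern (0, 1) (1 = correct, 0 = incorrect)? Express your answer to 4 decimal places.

P(theta) = 1 / (1 + exp(−a(theta − b)))
P_1 = 1/(1+e^{0.0000}) = 0.5000
P_2 = 1/(1+e^{0.4800}) = 0.3823
L = (1−P_1) × P_2 = 0.5000 × 0.3823 = 0.19113

0.1911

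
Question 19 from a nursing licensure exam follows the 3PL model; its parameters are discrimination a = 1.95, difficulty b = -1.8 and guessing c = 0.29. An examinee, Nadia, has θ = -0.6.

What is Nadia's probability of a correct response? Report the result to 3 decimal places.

P(θ) = c + (1 − c) · 1 / (1 + exp(−a(θ − b)))
Exponent: 1.95 × (-0.6 − (-1.8)) = 2.3400
1/(1 + e^{-2.3400}) = 0.9121
P = 0.29 + 0.71 × 0.9121 = 0.9376

0.938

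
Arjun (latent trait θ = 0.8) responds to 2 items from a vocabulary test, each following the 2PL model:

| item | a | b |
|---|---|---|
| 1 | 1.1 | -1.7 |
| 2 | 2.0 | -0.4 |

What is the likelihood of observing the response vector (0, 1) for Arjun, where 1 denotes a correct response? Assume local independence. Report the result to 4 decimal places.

0.0551

P(θ) = 1 / (1 + exp(−a(θ − b)))
P_1 = 1/(1+e^{-2.7500}) = 0.9399
P_2 = 1/(1+e^{-2.4000}) = 0.9168
L = (1−P_1) × P_2 = 0.0601 × 0.9168 = 0.05509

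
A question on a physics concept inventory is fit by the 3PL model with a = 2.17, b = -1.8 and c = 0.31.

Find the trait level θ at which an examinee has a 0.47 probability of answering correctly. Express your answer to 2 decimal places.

P(θ) = c + (1 − c) · 1 / (1 + exp(−a(θ − b)))
Remove guessing floor: (0.47 − 0.31)/(1 − 0.31) = 0.2319
logit = ln(0.2319/0.7681) = -1.1977
θ = b + logit/(a) = -1.8 + (-1.1977)/2.1700 = -2.3519

-2.35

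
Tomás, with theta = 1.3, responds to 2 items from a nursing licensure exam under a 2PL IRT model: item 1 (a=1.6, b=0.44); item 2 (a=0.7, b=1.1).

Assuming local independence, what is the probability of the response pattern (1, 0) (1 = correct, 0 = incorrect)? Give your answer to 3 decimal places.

0.371

P(theta) = 1 / (1 + exp(−a(theta − b)))
P_1 = 1/(1+e^{-1.3760}) = 0.7983
P_2 = 1/(1+e^{-0.1400}) = 0.5349
L = P_1 × (1−P_2) = 0.7983 × 0.4651 = 0.37128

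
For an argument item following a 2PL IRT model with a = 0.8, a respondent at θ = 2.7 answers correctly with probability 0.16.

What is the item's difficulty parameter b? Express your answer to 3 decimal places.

P(θ) = 1 / (1 + exp(−a(θ − b)))
logit(0.16) = ln(0.16/0.84) = -1.6582
b = θ − logit/(a) = 2.7 − (-1.6582)/0.8000 = 4.7728

4.773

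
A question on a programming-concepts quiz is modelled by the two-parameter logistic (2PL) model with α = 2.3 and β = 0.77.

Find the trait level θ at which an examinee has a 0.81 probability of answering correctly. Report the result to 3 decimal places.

P(θ) = 1 / (1 + exp(−α(θ − β)))
logit = ln(0.8100/0.1900) = 1.4500
θ = β + logit/(α) = 0.77 + 1.4500/2.3000 = 1.4004

1.400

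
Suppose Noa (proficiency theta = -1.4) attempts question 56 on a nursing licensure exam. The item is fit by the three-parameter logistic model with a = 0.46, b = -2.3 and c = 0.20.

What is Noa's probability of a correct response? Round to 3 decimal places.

0.682

P(theta) = c + (1 − c) · 1 / (1 + exp(−a(theta − b)))
Exponent: 0.46 × (-1.4 − (-2.3)) = 0.4140
1/(1 + e^{-0.4140}) = 0.6020
P = 0.20 + 0.80 × 0.6020 = 0.6816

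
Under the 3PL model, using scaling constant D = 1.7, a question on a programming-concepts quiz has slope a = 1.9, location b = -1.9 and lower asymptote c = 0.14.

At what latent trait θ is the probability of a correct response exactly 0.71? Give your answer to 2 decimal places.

P(θ) = c + (1 − c) · 1 / (1 + exp(−D·a(θ − b)))
Remove guessing floor: (0.71 − 0.14)/(1 − 0.14) = 0.6628
logit = ln(0.6628/0.3372) = 0.6758
θ = b + logit/(1.7·a) = -1.9 + 0.6758/3.2300 = -1.6908

-1.69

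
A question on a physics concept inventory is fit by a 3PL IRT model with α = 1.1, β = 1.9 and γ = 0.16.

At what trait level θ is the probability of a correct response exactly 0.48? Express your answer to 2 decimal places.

P(θ) = γ + (1 − γ) · 1 / (1 + exp(−α(θ − β)))
Remove guessing floor: (0.48 − 0.16)/(1 − 0.16) = 0.3810
logit = ln(0.3810/0.6190) = -0.4855
θ = β + logit/(α) = 1.9 + (-0.4855)/1.1000 = 1.4586

1.46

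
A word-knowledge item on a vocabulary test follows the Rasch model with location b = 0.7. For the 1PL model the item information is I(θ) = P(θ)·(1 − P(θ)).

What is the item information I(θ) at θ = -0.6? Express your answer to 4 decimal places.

0.1683

P = 1/(1+e^{1.3000}) = 0.2142
P(1−P) = 0.2142 × 0.7858 = 0.1683
I = P(1−P) = 0.16830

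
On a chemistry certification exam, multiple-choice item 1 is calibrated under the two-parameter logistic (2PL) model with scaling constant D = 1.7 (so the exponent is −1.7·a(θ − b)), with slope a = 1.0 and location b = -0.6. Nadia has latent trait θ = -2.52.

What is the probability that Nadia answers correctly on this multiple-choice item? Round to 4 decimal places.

P(θ) = 1 / (1 + exp(−D·a(θ − b)))
Exponent: 1.7 × 1.0 × (-2.52 − (-0.6)) = -3.2640
1/(1 + e^{3.2640}) = 0.0368
P = 0.0368

0.0368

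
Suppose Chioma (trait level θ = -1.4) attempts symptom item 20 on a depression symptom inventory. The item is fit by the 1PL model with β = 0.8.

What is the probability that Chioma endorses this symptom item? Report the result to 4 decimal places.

P(θ) = 1 / (1 + exp(−(θ − β)))
Exponent: (-1.4 − 0.8) = -2.2000
1/(1 + e^{2.2000}) = 0.0998
P = 0.0998

0.0998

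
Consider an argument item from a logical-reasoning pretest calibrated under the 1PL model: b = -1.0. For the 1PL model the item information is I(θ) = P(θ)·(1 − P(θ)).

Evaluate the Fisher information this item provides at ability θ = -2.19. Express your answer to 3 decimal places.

0.179

P = 1/(1+e^{1.1900}) = 0.2333
P(1−P) = 0.2333 × 0.7667 = 0.1788
I = P(1−P) = 0.17885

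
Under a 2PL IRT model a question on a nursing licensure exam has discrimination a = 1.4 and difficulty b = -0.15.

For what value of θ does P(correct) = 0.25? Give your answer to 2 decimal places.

P(θ) = 1 / (1 + exp(−a(θ − b)))
logit = ln(0.2500/0.7500) = -1.0986
θ = b + logit/(a) = -0.15 + (-1.0986)/1.4000 = -0.9347

-0.93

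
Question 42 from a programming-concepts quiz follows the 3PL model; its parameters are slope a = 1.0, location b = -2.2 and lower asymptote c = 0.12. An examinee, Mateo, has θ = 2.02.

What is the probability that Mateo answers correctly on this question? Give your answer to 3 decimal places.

0.987

P(θ) = c + (1 − c) · 1 / (1 + exp(−a(θ − b)))
Exponent: 1.0 × (2.02 − (-2.2)) = 4.2200
1/(1 + e^{-4.2200}) = 0.9855
P = 0.12 + 0.88 × 0.9855 = 0.9873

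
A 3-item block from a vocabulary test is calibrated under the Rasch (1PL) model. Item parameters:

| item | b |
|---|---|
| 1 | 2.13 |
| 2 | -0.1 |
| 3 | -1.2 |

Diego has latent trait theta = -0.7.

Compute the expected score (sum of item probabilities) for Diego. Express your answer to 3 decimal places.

P(theta) = 1 / (1 + exp(−(theta − b)))
P_1 = 1/(1+e^{2.8300}) = 0.0557
P_2 = 1/(1+e^{0.6000}) = 0.3543
P_3 = 1/(1+e^{-0.5000}) = 0.6225
E[score] = 0.0557 + 0.3543 + 0.6225 = 1.0325

1.033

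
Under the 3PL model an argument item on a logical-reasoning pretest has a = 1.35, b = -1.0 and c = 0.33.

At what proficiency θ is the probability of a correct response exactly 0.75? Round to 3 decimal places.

P(θ) = c + (1 − c) · 1 / (1 + exp(−a(θ − b)))
Remove guessing floor: (0.75 − 0.33)/(1 − 0.33) = 0.6269
logit = ln(0.6269/0.3731) = 0.5188
θ = b + logit/(a) = -1.0 + 0.5188/1.3500 = -0.6157

-0.616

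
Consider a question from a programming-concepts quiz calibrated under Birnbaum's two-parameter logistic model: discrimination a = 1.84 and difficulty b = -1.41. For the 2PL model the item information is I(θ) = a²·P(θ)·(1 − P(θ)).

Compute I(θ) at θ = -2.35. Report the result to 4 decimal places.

0.4332

P = 1/(1+e^{1.7296}) = 0.1506
P(1−P) = 0.1506 × 0.8494 = 0.1279
I = a² × P(1−P) = 1.84² × 0.1279 = 0.43318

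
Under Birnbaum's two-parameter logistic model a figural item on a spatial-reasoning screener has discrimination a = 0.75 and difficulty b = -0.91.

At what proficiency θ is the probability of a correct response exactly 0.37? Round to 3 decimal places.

P(θ) = 1 / (1 + exp(−a(θ − b)))
logit = ln(0.3700/0.6300) = -0.5322
θ = b + logit/(a) = -0.91 + (-0.5322)/0.7500 = -1.6196

-1.620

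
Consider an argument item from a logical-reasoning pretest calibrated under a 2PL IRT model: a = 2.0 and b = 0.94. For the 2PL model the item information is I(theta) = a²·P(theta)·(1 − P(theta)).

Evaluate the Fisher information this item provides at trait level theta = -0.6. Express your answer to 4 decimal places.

0.1680

P = 1/(1+e^{3.0800}) = 0.0439
P(1−P) = 0.0439 × 0.9561 = 0.0420
I = a² × P(1−P) = 2.0² × 0.0420 = 0.16804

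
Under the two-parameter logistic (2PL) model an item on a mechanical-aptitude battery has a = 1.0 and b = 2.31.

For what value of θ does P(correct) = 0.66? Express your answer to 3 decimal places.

P(θ) = 1 / (1 + exp(−a(θ − b)))
logit = ln(0.6600/0.3400) = 0.6633
θ = b + logit/(a) = 2.31 + 0.6633/1.0000 = 2.9733

2.973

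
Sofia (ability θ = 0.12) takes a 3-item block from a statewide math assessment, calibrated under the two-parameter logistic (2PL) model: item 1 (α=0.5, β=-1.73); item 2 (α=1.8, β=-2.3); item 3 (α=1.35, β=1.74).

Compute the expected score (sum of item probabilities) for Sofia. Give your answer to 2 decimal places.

1.80

P(θ) = 1 / (1 + exp(−α(θ − β)))
P_1 = 1/(1+e^{-0.9250}) = 0.7161
P_2 = 1/(1+e^{-4.3560}) = 0.9873
P_3 = 1/(1+e^{2.1870}) = 0.1009
E[score] = 0.7161 + 0.9873 + 0.1009 = 1.8043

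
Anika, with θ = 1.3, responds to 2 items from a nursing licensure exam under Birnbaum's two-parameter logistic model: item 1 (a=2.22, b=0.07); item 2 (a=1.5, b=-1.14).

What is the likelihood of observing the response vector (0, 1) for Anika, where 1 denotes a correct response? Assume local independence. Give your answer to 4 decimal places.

0.0597

P(θ) = 1 / (1 + exp(−a(θ − b)))
P_1 = 1/(1+e^{-2.7306}) = 0.9388
P_2 = 1/(1+e^{-3.6600}) = 0.9749
L = (1−P_1) × P_2 = 0.0612 × 0.9749 = 0.05966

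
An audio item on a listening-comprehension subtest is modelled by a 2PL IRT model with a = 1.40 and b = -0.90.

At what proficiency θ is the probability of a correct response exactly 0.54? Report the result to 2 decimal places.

P(θ) = 1 / (1 + exp(−a(θ − b)))
logit = ln(0.5400/0.4600) = 0.1603
θ = b + logit/(a) = -0.90 + 0.1603/1.4000 = -0.7855

-0.79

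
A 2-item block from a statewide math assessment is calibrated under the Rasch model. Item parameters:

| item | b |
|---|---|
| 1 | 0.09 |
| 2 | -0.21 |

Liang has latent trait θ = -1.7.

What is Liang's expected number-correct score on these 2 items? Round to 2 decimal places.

P(θ) = 1 / (1 + exp(−(θ − b)))
P_1 = 1/(1+e^{1.7900}) = 0.1431
P_2 = 1/(1+e^{1.4900}) = 0.1839
E[score] = 0.1431 + 0.1839 = 0.3270

0.33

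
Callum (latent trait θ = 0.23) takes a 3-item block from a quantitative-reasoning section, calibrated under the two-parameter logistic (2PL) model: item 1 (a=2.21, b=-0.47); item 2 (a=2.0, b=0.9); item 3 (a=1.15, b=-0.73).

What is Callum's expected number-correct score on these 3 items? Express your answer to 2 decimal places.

1.78

P(θ) = 1 / (1 + exp(−a(θ − b)))
P_1 = 1/(1+e^{-1.5470}) = 0.8245
P_2 = 1/(1+e^{1.3400}) = 0.2075
P_3 = 1/(1+e^{-1.1040}) = 0.7510
E[score] = 0.8245 + 0.2075 + 0.7510 = 1.7830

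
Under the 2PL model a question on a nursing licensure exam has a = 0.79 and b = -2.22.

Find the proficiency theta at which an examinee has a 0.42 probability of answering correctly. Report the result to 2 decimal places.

P(theta) = 1 / (1 + exp(−a(theta − b)))
logit = ln(0.4200/0.5800) = -0.3228
theta = b + logit/(a) = -2.22 + (-0.3228)/0.7900 = -2.6286

-2.63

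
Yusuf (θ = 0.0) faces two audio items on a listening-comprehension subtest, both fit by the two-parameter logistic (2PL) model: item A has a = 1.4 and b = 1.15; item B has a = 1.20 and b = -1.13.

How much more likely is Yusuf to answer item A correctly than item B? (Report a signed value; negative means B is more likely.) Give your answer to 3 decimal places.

P(θ) = 1 / (1 + exp(−a(θ − b)))
P_A = 0.1666
P_B = 0.7951
P_A − P_B = -0.6285

-0.629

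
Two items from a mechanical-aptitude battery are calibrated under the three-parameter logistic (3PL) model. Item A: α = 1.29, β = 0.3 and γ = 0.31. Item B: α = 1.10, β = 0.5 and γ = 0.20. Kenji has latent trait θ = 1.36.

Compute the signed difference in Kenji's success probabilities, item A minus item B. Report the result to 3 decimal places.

0.084

P(θ) = γ + (1 − γ) · 1 / (1 + exp(−α(θ − β)))
P_A = 0.8599
P_B = 0.7762
P_A − P_B = 0.0837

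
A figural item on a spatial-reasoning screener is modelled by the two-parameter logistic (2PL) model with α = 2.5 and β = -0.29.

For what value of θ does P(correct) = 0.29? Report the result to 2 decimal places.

-0.65

P(θ) = 1 / (1 + exp(−α(θ − β)))
logit = ln(0.2900/0.7100) = -0.8954
θ = β + logit/(α) = -0.29 + (-0.8954)/2.5000 = -0.6482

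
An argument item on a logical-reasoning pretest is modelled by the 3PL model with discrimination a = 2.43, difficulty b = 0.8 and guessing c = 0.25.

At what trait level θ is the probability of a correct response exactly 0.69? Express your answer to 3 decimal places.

P(θ) = c + (1 − c) · 1 / (1 + exp(−a(θ − b)))
Remove guessing floor: (0.69 − 0.25)/(1 − 0.25) = 0.5867
logit = ln(0.5867/0.4133) = 0.3502
θ = b + logit/(a) = 0.8 + 0.3502/2.4300 = 0.9441

0.944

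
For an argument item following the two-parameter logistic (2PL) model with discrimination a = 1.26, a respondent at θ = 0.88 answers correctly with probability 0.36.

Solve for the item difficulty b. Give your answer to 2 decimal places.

1.34

P(θ) = 1 / (1 + exp(−a(θ − b)))
logit(0.36) = ln(0.36/0.64) = -0.5754
b = θ − logit/(a) = 0.88 − (-0.5754)/1.2600 = 1.3366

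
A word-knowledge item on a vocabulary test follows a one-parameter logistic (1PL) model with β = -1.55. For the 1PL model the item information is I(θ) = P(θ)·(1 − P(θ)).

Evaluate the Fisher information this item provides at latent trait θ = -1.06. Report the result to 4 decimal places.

P = 1/(1+e^{-0.4900}) = 0.6201
P(1−P) = 0.6201 × 0.3799 = 0.2356
I = P(1−P) = 0.23557

0.2356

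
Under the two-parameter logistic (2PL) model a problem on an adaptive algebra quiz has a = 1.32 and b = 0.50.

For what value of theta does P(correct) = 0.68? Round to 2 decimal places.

P(theta) = 1 / (1 + exp(−a(theta − b)))
logit = ln(0.6800/0.3200) = 0.7538
theta = b + logit/(a) = 0.50 + 0.7538/1.3200 = 1.0710

1.07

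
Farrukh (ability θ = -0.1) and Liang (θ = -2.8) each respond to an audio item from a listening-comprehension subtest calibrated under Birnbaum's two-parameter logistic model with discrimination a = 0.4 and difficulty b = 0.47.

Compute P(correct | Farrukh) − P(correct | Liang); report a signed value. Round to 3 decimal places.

0.230

P(θ) = 1 / (1 + exp(−a(θ − b)))
P(Farrukh) = 0.4432  [exponent -0.2280]
P(Liang) = 0.2128  [exponent -1.3080]
Difference = 0.4432 − 0.2128 = 0.2304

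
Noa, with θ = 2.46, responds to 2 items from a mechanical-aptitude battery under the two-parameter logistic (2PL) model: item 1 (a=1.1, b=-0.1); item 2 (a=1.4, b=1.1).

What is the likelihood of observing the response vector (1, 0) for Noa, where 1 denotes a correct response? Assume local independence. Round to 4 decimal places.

P(θ) = 1 / (1 + exp(−a(θ − b)))
P_1 = 1/(1+e^{-2.8160}) = 0.9435
P_2 = 1/(1+e^{-1.9040}) = 0.8703
L = P_1 × (1−P_2) = 0.9435 × 0.1297 = 0.12234

0.1223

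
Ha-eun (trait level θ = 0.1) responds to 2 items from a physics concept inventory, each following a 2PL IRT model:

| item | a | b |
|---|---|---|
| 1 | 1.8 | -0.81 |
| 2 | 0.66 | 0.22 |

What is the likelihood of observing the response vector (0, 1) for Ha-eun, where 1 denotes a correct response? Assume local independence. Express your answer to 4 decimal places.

P(θ) = 1 / (1 + exp(−a(θ − b)))
P_1 = 1/(1+e^{-1.6380}) = 0.8373
P_2 = 1/(1+e^{0.0792}) = 0.4802
L = (1−P_1) × P_2 = 0.1627 × 0.4802 = 0.07815

0.0781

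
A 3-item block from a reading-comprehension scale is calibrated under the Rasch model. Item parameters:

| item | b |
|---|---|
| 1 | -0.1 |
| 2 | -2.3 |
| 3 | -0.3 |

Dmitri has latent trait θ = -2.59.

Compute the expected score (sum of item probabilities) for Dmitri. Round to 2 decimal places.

P(θ) = 1 / (1 + exp(−(θ − b)))
P_1 = 1/(1+e^{2.4900}) = 0.0766
P_2 = 1/(1+e^{0.2900}) = 0.4280
P_3 = 1/(1+e^{2.2900}) = 0.0920
E[score] = 0.0766 + 0.4280 + 0.0920 = 0.5965

0.60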